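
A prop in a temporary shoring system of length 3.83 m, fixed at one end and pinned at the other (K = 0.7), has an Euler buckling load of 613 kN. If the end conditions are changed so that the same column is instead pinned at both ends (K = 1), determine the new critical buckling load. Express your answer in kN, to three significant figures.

P_cr ≈ 300 kN

P_cr ∝ 1/K², so P_cr,new = P_cr,old × (K_old/K_new)² = 613 × (0.7/1)²
= 613 × 0.4900 = 300 kN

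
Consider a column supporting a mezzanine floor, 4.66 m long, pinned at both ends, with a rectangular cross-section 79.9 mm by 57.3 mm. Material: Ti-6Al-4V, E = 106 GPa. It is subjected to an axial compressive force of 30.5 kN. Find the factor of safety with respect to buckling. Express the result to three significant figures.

n ≈ 1.98

Buckling occurs about the weak axis: I_min = h·b³/12 with b = 57.3 mm (the shorter side).
I_min = 79.9×57.3³/12 = 1.253×10^6 mm⁴
I = 1.253×10^6 mm⁴ = 1.253×10^-6 m⁴
Effective length L_e = K·L = 1 × 4.66 = 4.660 m
P_cr = π²EI / L_e² = π² × 106×10⁹ × 1.253×10^-6 / 4.660² = 6.035×10^4 N
Factor of safety n = P_cr / P = 60.348 / 30.5 = 1.98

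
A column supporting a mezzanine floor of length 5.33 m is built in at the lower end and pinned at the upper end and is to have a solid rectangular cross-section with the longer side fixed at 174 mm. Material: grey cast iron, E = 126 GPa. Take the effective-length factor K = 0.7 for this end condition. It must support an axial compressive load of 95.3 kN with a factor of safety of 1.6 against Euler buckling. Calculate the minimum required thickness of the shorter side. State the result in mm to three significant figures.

b ≈ 49.0 mm

Required P_cr = n·P = 1.6 × 95.3 = 152.5 kN
L_e = K·L = 0.7 × 5.33 = 3.731 m
Required I = P_cr·L_e²/(π²E) = 1.525×10^5 × 3.731² / (π² × 1.26×10^11) = 1.707×10^-6 m⁴
I_req = 1.707×10^6 mm⁴
Rectangle, weak axis: I_min = h·b³/12 with h = 174 mm fixed  ⇒  b = (12I/h)^(1/3) = 49.0 mm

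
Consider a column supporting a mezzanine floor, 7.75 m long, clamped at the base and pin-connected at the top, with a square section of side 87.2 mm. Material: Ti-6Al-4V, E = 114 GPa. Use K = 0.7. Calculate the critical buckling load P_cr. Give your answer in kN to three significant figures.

P_cr ≈ 184 kN

I = a⁴/12 = 87.2⁴/12 = 4.818×10^6 mm⁴
I = 4.818×10^6 mm⁴ = 4.818×10^-6 m⁴
Effective length L_e = K·L = 0.7 × 7.75 = 5.425 m
P_cr = π²EI / L_e² = π² × 114×10⁹ × 4.818×10^-6 / 5.425² = 1.842×10^5 N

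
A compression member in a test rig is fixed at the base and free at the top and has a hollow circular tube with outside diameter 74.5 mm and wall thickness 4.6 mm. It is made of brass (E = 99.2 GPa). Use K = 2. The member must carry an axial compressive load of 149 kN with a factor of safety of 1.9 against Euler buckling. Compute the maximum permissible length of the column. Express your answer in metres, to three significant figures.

L_max ≈ 0.732 m

Inner diameter d_i = 74.5 − 2×4.6 = 65.30 mm
I = π(d_o⁴ − d_i⁴)/64 = π(74.5⁴ − 65.30⁴)/64 = 6.196×10^5 mm⁴
I = 6.196×10^-7 m⁴
Required critical load P_cr = n·P = 1.9 × 149 = 283.1 kN = 2.831×10^5 N
From P_cr = π²EI/(K·L)²:  L = (1/K)·√(π²EI/P_cr) = (1/2)·√(π²×9.92×10^10×6.196×10^-7/2.831×10^5)
L = 0.732 m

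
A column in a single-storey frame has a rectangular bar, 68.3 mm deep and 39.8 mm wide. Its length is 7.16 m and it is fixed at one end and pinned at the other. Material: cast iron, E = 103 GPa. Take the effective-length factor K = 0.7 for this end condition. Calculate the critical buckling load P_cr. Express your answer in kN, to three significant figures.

Buckling occurs about the weak axis: I_min = h·b³/12 with b = 39.8 mm (the shorter side).
I_min = 68.3×39.8³/12 = 3.588×10^5 mm⁴
I = 3.588×10^5 mm⁴ = 3.588×10^-7 m⁴
Effective length L_e = K·L = 0.7 × 7.16 = 5.012 m
P_cr = π²EI / L_e² = π² × 103×10⁹ × 3.588×10^-7 / 5.012² = 1.452×10^4 N

P_cr ≈ 14.5 kN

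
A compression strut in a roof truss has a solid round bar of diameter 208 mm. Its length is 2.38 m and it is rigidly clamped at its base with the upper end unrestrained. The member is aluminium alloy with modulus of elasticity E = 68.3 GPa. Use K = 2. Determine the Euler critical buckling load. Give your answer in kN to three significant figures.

P_cr ≈ 2730 kN

I = πd⁴/64 = π×208⁴/64 = 9.188×10^7 mm⁴
I = 9.188×10^7 mm⁴ = 9.188×10^-5 m⁴
Effective length L_e = K·L = 2 × 2.38 = 4.760 m
P_cr = π²EI / L_e² = π² × 68.3×10⁹ × 9.188×10^-5 / 4.760² = 2.734×10^6 N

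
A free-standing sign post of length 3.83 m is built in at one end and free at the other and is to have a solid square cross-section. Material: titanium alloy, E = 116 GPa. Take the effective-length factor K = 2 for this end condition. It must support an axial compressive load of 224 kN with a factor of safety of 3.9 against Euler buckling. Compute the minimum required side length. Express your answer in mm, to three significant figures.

Required P_cr = n·P = 3.9 × 224 = 873.6 kN
L_e = K·L = 2 × 3.83 = 7.660 m
Required I = P_cr·L_e²/(π²E) = 8.736×10^5 × 7.660² / (π² × 1.16×10^11) = 4.477×10^-5 m⁴
I_req = 4.477×10^7 mm⁴
Solid square: I = a⁴/12  ⇒  a = (12I)^(1/4) = (12×4.477×10^7)^(1/4) = 152 mm

a ≈ 152 mm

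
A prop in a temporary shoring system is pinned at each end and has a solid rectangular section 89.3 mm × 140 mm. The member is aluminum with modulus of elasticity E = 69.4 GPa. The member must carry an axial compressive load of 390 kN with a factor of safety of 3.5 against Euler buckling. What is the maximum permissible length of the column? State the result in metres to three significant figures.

L_max ≈ 2.04 m

Buckling occurs about the weak axis: I_min = h·b³/12 with b = 89.3 mm (the shorter side).
I_min = 140×89.3³/12 = 8.308×10^6 mm⁴
I = 8.308×10^-6 m⁴
Required critical load P_cr = n·P = 3.5 × 390 = 1365 kN = 1.365×10^6 N
From P_cr = π²EI/(K·L)²:  L = (1/K)·√(π²EI/P_cr) = (1/1)·√(π²×6.94×10^10×8.308×10^-6/1.365×10^6)
L = 2.04 m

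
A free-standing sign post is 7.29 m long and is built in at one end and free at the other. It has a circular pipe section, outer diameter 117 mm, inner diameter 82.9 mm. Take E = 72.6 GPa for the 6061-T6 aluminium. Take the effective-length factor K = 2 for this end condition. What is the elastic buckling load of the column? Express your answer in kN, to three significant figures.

d_o = 117 mm, d_i = 82.9 mm
I = π(d_o⁴ − d_i⁴)/64 = π(117⁴ − 82.90⁴)/64 = 6.880×10^6 mm⁴
I = 6.880×10^6 mm⁴ = 6.880×10^-6 m⁴
Effective length L_e = K·L = 2 × 7.29 = 14.58 m
P_cr = π²EI / L_e² = π² × 72.6×10⁹ × 6.880×10^-6 / 14.58² = 2.319×10^4 N

P_cr ≈ 23.2 kN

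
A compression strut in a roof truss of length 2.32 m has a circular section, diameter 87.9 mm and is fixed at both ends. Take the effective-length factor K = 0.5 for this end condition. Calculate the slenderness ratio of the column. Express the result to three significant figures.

For a solid circle r = d/4 = 87.9/4 = 21.98 mm
L_e = K·L = 0.5 × 2.32 m = 1.160 m = 1160.0 mm
λ = L_e / r_min = 1160.0 / 21.98 = 52.8

λ ≈ 52.8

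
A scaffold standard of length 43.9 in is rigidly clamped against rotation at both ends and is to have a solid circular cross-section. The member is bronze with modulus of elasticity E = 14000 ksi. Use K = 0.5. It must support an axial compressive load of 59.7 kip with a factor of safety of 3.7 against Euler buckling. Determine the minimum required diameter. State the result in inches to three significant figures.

Required P_cr = n·P = 3.7 × 59.7 = 220.9 kip
L_e = K·L = 0.5 × 43.9 = 21.95 in
Required I = P_cr·L_e²/(π²E) = 2.209×10^5 × 21.95² / (π² × 1.40×10^7) = 0.7702 in⁴
Solid circle: I = πd⁴/64  ⇒  d = (64I/π)^(1/4) = (64×0.7702/π)^(1/4) = 1.99 in

d ≈ 1.99 in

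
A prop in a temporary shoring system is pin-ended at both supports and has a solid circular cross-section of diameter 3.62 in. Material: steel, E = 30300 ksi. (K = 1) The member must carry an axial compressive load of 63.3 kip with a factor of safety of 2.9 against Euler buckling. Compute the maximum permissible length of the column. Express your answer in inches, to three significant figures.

L_max ≈ 117 in

I = πd⁴/64 = π×3.62⁴/64 = 8.430 in⁴
Required critical load P_cr = n·P = 2.9 × 63.3 = 183.6 kip = 1.836×10^5 lb
From P_cr = π²EI/(K·L)²:  L = (1/K)·√(π²EI/P_cr) = (1/1)·√(π²×3.03×10^7×8.430/1.836×10^5)
L = 117 in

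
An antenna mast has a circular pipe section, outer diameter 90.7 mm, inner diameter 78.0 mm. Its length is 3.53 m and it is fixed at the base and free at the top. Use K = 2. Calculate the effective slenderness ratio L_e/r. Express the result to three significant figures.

λ ≈ 236

d_o = 90.7 mm, d_i = 78.0 mm
I = π(d_o⁴ − d_i⁴)/64 = π(90.7⁴ − 78.00⁴)/64 = 1.505×10^6 mm⁴
A = 1.683×10^3 mm²;  r_min = √(I/A) = √(1.505×10^6/1.683×10^3) = 29.91 mm
L_e = K·L = 2 × 3.53 m = 7.060 m = 7060.0 mm
λ = L_e / r_min = 7060.0 / 29.91 = 236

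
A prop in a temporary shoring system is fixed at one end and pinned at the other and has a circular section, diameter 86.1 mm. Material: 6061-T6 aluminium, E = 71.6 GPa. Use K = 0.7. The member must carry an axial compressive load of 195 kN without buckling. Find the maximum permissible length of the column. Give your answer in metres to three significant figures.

I = πd⁴/64 = π×86.1⁴/64 = 2.698×10^6 mm⁴
I = 2.698×10^-6 m⁴
At the buckling limit P_cr = P = 1.950×10^5 N
From P_cr = π²EI/(K·L)²:  L = (1/K)·√(π²EI/P_cr) = (1/0.7)·√(π²×7.16×10^10×2.698×10^-6/1.950×10^5)
L = 4.47 m

L_max ≈ 4.47 m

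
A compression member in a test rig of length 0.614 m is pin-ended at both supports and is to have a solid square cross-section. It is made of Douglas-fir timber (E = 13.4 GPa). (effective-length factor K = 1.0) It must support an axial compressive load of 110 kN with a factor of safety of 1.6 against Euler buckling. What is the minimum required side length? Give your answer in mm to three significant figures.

Required P_cr = n·P = 1.6 × 110 = 176.0 kN
L_e = K·L = 1 × 0.614 = 0.6140 m
Required I = P_cr·L_e²/(π²E) = 1.760×10^5 × 0.6140² / (π² × 1.34×10^10) = 5.017×10^-7 m⁴
I_req = 5.017×10^5 mm⁴
Solid square: I = a⁴/12  ⇒  a = (12I)^(1/4) = (12×5.017×10^5)^(1/4) = 49.5 mm

a ≈ 49.5 mm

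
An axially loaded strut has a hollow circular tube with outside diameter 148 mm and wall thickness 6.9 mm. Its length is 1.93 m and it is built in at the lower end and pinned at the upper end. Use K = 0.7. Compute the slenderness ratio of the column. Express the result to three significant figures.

λ ≈ 27.0

Inner diameter d_i = 148 − 2×6.9 = 134.2 mm
I = π(d_o⁴ − d_i⁴)/64 = π(148⁴ − 134.2⁴)/64 = 7.630×10^6 mm⁴
A = 3.059×10^3 mm²;  r_min = √(I/A) = √(7.630×10^6/3.059×10^3) = 49.95 mm
L_e = K·L = 0.7 × 1.93 m = 1.351 m = 1351.0 mm
λ = L_e / r_min = 1351.0 / 49.95 = 27.0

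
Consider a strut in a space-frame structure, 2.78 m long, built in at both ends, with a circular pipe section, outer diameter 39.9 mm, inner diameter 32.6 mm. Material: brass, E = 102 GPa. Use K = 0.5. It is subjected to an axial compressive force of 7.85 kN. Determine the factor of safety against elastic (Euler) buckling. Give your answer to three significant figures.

d_o = 39.9 mm, d_i = 32.6 mm
I = π(d_o⁴ − d_i⁴)/64 = π(39.9⁴ − 32.60⁴)/64 = 6.897×10^4 mm⁴
I = 6.897×10^4 mm⁴ = 6.897×10^-8 m⁴
Effective length L_e = K·L = 0.5 × 2.78 = 1.390 m
P_cr = π²EI / L_e² = π² × 102×10⁹ × 6.897×10^-8 / 1.390² = 3.594×10^4 N
Factor of safety n = P_cr / P = 35.936 / 7.85 = 4.58

n ≈ 4.58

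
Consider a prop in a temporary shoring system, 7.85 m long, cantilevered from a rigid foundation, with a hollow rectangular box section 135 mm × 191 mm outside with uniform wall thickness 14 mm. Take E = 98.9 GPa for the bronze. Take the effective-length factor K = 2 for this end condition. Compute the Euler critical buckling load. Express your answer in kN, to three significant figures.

P_cr ≈ 89.2 kN

Inner dimensions: h_i = 191 − 2×14 = 163.0 mm, b_i = 135 − 2×14 = 107.0 mm
Weak-axis I_min = (h_o·b_o³ − h_i·b_i³)/12 with b_o = 135, b_i = 107.0 mm (shorter outer/inner sides).
I_min = (191×135³ − 163.0×107.0³)/12 = 2.252×10^7 mm⁴
I = 2.252×10^7 mm⁴ = 2.252×10^-5 m⁴
Effective length L_e = K·L = 2 × 7.85 = 15.70 m
P_cr = π²EI / L_e² = π² × 98.9×10⁹ × 2.252×10^-5 / 15.70² = 8.918×10^4 N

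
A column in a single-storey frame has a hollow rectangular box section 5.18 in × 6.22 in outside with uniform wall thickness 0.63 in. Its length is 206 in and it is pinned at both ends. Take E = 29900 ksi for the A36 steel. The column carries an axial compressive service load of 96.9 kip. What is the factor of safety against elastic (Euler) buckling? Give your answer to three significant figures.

n ≈ 3.38

Inner dimensions: h_i = 6.22 − 2×0.63 = 4.960 in, b_i = 5.18 − 2×0.63 = 3.920 in
Weak-axis I_min = (h_o·b_o³ − h_i·b_i³)/12 with b_o = 5.18, b_i = 3.920 in (shorter outer/inner sides).
I_min = (6.22×5.18³ − 4.960×3.920³)/12 = 47.15 in⁴
Effective length L_e = K·L = 1 × 206 = 206.0 in
P_cr = π²EI / L_e² = π² × 29900×10³ × 47.15 / 206.0² = 3.279×10^5 lb
Factor of safety n = P_cr / P = 327.86 / 96.9 = 3.38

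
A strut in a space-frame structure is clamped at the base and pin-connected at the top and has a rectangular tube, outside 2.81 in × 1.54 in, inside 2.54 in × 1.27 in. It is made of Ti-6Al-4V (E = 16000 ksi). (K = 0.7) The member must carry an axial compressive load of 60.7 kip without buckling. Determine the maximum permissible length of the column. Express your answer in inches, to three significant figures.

L_max ≈ 47.3 in

Weak-axis I_min = (h_o·b_o³ − h_i·b_i³)/12 with b_o = 1.54, b_i = 1.270 in (shorter outer/inner sides).
I_min = (2.81×1.54³ − 2.540×1.270³)/12 = 0.4217 in⁴
At the buckling limit P_cr = P = 6.070×10^4 lb
From P_cr = π²EI/(K·L)²:  L = (1/K)·√(π²EI/P_cr) = (1/0.7)·√(π²×1.60×10^7×0.4217/6.070×10^4)
L = 47.3 in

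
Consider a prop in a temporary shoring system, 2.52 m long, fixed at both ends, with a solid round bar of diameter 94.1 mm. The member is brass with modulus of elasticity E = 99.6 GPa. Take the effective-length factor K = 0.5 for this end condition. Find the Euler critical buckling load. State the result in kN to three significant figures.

I = πd⁴/64 = π×94.1⁴/64 = 3.849×10^6 mm⁴
I = 3.849×10^6 mm⁴ = 3.849×10^-6 m⁴
Effective length L_e = K·L = 0.5 × 2.52 = 1.260 m
P_cr = π²EI / L_e² = π² × 99.6×10⁹ × 3.849×10^-6 / 1.260² = 2.383×10^6 N

P_cr ≈ 2380 kN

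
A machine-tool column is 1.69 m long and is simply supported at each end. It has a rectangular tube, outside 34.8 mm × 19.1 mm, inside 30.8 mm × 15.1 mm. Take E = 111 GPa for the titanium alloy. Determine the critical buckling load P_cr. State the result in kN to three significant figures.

Weak-axis I_min = (h_o·b_o³ − h_i·b_i³)/12 with b_o = 19.1, b_i = 15.10 mm (shorter outer/inner sides).
I_min = (34.8×19.1³ − 30.80×15.10³)/12 = 1.137×10^4 mm⁴
I = 1.137×10^4 mm⁴ = 1.137×10^-8 m⁴
Effective length L_e = K·L = 1 × 1.69 = 1.690 m
P_cr = π²EI / L_e² = π² × 111×10⁹ × 1.137×10^-8 / 1.690² = 4.361×10^3 N

P_cr ≈ 4.36 kN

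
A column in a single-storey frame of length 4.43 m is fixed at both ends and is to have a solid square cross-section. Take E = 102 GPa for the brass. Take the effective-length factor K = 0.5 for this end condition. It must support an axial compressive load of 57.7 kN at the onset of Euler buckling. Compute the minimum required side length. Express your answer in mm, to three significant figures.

a ≈ 42.9 mm

L_e = K·L = 0.5 × 4.43 = 2.215 m
Required I = P_cr·L_e²/(π²E) = 5.770×10^4 × 2.215² / (π² × 1.02×10^11) = 2.812×10^-7 m⁴
I_req = 2.812×10^5 mm⁴
Solid square: I = a⁴/12  ⇒  a = (12I)^(1/4) = (12×2.812×10^5)^(1/4) = 42.9 mm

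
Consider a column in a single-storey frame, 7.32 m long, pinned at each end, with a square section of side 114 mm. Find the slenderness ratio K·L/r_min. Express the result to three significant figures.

λ ≈ 222

I = a⁴/12 = 114⁴/12 = 1.407×10^7 mm⁴
A = 1.300×10^4 mm²;  r_min = √(I/A) = √(1.407×10^7/1.300×10^4) = 32.91 mm
L_e = K·L = 1 × 7.32 m = 7.320 m = 7320.0 mm
λ = L_e / r_min = 7320.0 / 32.91 = 222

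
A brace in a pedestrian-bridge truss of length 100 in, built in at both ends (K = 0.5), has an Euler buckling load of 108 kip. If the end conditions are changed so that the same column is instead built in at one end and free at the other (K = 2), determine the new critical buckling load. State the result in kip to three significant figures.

P_cr ≈ 6.75 kip

P_cr ∝ 1/K², so P_cr,new = P_cr,old × (K_old/K_new)² = 108 × (0.5/2)²
= 108 × 0.06250 = 6.75 kip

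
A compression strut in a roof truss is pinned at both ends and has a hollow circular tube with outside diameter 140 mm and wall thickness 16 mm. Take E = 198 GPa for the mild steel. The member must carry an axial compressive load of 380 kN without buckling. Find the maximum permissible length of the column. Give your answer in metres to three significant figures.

L_max ≈ 7.91 m

Inner diameter d_i = 140 − 2×16 = 108.0 mm
I = π(d_o⁴ − d_i⁴)/64 = π(140⁴ − 108.0⁴)/64 = 1.218×10^7 mm⁴
I = 1.218×10^-5 m⁴
At the buckling limit P_cr = P = 3.800×10^5 N
From P_cr = π²EI/(K·L)²:  L = (1/K)·√(π²EI/P_cr) = (1/1)·√(π²×1.98×10^11×1.218×10^-5/3.800×10^5)
L = 7.91 m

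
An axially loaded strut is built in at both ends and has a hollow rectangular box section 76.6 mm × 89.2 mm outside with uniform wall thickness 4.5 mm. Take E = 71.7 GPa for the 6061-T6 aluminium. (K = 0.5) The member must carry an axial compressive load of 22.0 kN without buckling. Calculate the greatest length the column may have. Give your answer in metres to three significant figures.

L_max ≈ 12.8 m

Inner dimensions: h_i = 89.2 − 2×4.5 = 80.20 mm, b_i = 76.6 − 2×4.5 = 67.60 mm
Weak-axis I_min = (h_o·b_o³ − h_i·b_i³)/12 with b_o = 76.6, b_i = 67.60 mm (shorter outer/inner sides).
I_min = (89.2×76.6³ − 80.20×67.60³)/12 = 1.276×10^6 mm⁴
I = 1.276×10^-6 m⁴
At the buckling limit P_cr = P = 2.200×10^4 N
From P_cr = π²EI/(K·L)²:  L = (1/K)·√(π²EI/P_cr) = (1/0.5)·√(π²×7.17×10^10×1.276×10^-6/2.200×10^4)
L = 12.8 m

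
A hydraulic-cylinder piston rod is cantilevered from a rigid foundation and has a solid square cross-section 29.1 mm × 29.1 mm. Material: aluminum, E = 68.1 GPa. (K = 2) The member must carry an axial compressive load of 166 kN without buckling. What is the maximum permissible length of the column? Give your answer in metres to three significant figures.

L_max ≈ 0.246 m

I = a⁴/12 = 29.1⁴/12 = 5.976×10^4 mm⁴
I = 5.976×10^-8 m⁴
At the buckling limit P_cr = P = 1.660×10^5 N
From P_cr = π²EI/(K·L)²:  L = (1/K)·√(π²EI/P_cr) = (1/2)·√(π²×6.81×10^10×5.976×10^-8/1.660×10^5)
L = 0.246 m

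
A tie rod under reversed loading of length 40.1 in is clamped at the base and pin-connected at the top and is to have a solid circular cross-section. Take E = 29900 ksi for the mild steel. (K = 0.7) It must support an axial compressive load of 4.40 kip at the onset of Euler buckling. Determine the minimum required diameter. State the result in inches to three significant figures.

d ≈ 0.699 in

L_e = K·L = 0.7 × 40.1 = 28.07 in
Required I = P_cr·L_e²/(π²E) = 4.400×10^3 × 28.07² / (π² × 2.99×10^7) = 1.175×10^-2 in⁴
Solid circle: I = πd⁴/64  ⇒  d = (64I/π)^(1/4) = (64×1.175×10^-2/π)^(1/4) = 0.699 in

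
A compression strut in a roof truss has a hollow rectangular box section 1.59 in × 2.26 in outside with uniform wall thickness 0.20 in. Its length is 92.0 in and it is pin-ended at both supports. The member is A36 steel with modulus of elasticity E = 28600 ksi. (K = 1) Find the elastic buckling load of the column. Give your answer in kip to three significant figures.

P_cr ≈ 16.5 kip

Inner dimensions: h_i = 2.26 − 2×0.20 = 1.860 in, b_i = 1.59 − 2×0.20 = 1.190 in
Weak-axis I_min = (h_o·b_o³ − h_i·b_i³)/12 with b_o = 1.59, b_i = 1.190 in (shorter outer/inner sides).
I_min = (2.26×1.59³ − 1.860×1.190³)/12 = 0.4958 in⁴
Effective length L_e = K·L = 1 × 92.0 = 92.00 in
P_cr = π²EI / L_e² = π² × 28600×10³ × 0.4958 / 92.00² = 1.654×10^4 lb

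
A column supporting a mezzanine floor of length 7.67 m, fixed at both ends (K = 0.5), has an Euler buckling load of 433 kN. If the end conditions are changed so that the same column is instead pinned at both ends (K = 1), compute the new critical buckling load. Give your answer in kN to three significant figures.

P_cr ∝ 1/K², so P_cr,new = P_cr,old × (K_old/K_new)² = 433 × (0.5/1)²
= 433 × 0.2500 = 108 kN

P_cr ≈ 108 kN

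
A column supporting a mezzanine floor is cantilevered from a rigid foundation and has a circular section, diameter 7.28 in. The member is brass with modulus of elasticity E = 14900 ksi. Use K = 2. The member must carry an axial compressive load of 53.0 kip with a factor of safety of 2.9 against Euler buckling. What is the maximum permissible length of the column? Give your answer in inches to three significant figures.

L_max ≈ 182 in

I = πd⁴/64 = π×7.28⁴/64 = 137.9 in⁴
Required critical load P_cr = n·P = 2.9 × 53.0 = 153.7 kip = 1.537×10^5 lb
From P_cr = π²EI/(K·L)²:  L = (1/K)·√(π²EI/P_cr) = (1/2)·√(π²×1.49×10^7×137.9/1.537×10^5)
L = 182 in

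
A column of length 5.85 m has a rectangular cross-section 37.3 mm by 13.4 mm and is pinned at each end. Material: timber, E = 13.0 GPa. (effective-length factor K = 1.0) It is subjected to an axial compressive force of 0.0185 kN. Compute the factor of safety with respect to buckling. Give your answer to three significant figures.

n ≈ 1.52

Buckling occurs about the weak axis: I_min = h·b³/12 with b = 13.4 mm (the shorter side).
I_min = 37.3×13.4³/12 = 7.479×10^3 mm⁴
I = 7.479×10^3 mm⁴ = 7.479×10^-9 m⁴
Effective length L_e = K·L = 1 × 5.85 = 5.850 m
P_cr = π²EI / L_e² = π² × 13.0×10⁹ × 7.479×10^-9 / 5.850² = 28.04 N
Factor of safety n = P_cr / P = 0.028040 / 0.0185 = 1.52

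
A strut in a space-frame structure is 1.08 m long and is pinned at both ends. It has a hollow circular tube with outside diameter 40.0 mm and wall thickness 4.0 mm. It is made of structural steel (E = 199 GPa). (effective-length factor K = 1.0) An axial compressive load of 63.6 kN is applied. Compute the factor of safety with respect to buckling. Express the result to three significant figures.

n ≈ 1.96

Inner diameter d_i = 40.0 − 2×4.0 = 32.00 mm
I = π(d_o⁴ − d_i⁴)/64 = π(40.0⁴ − 32.00⁴)/64 = 7.419×10^4 mm⁴
I = 7.419×10^4 mm⁴ = 7.419×10^-8 m⁴
Effective length L_e = K·L = 1 × 1.08 = 1.080 m
P_cr = π²EI / L_e² = π² × 199×10⁹ × 7.419×10^-8 / 1.080² = 1.249×10^5 N
Factor of safety n = P_cr / P = 124.93 / 63.6 = 1.96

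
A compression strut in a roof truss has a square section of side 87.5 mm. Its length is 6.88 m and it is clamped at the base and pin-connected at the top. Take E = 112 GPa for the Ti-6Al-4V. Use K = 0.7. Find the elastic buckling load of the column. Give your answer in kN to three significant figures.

I = a⁴/12 = 87.5⁴/12 = 4.885×10^6 mm⁴
I = 4.885×10^6 mm⁴ = 4.885×10^-6 m⁴
Effective length L_e = K·L = 0.7 × 6.88 = 4.816 m
P_cr = π²EI / L_e² = π² × 112×10⁹ × 4.885×10^-6 / 4.816² = 2.328×10^5 N

P_cr ≈ 233 kN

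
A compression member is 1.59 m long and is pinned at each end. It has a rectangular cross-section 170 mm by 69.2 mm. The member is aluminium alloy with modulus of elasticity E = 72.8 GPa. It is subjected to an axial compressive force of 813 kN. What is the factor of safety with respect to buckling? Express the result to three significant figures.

n ≈ 1.64

Buckling occurs about the weak axis: I_min = h·b³/12 with b = 69.2 mm (the shorter side).
I_min = 170×69.2³/12 = 4.694×10^6 mm⁴
I = 4.694×10^6 mm⁴ = 4.694×10^-6 m⁴
Effective length L_e = K·L = 1 × 1.59 = 1.590 m
P_cr = π²EI / L_e² = π² × 72.8×10⁹ × 4.694×10^-6 / 1.590² = 1.334×10^6 N
Factor of safety n = P_cr / P = 1334.2 / 813 = 1.64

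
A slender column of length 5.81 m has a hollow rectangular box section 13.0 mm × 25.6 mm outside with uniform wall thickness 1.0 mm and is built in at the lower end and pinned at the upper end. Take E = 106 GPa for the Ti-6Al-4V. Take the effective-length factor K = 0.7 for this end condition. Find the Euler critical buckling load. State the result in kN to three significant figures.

P_cr ≈ 0.131 kN

Inner dimensions: h_i = 25.6 − 2×1.0 = 23.60 mm, b_i = 13.0 − 2×1.0 = 11.00 mm
Weak-axis I_min = (h_o·b_o³ − h_i·b_i³)/12 with b_o = 13.0, b_i = 11.00 mm (shorter outer/inner sides).
I_min = (25.6×13.0³ − 23.60×11.00³)/12 = 2.069×10^3 mm⁴
I = 2.069×10^3 mm⁴ = 2.069×10^-9 m⁴
Effective length L_e = K·L = 0.7 × 5.81 = 4.067 m
P_cr = π²EI / L_e² = π² × 106×10⁹ × 2.069×10^-9 / 4.067² = 130.9 N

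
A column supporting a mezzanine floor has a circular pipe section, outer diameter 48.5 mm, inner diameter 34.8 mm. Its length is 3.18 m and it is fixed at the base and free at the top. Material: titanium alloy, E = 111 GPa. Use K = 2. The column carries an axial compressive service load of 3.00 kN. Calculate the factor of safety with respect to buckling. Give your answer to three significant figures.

d_o = 48.5 mm, d_i = 34.8 mm
I = π(d_o⁴ − d_i⁴)/64 = π(48.5⁴ − 34.80⁴)/64 = 1.996×10^5 mm⁴
I = 1.996×10^5 mm⁴ = 1.996×10^-7 m⁴
Effective length L_e = K·L = 2 × 3.18 = 6.360 m
P_cr = π²EI / L_e² = π² × 111×10⁹ × 1.996×10^-7 / 6.360² = 5.406×10^3 N
Factor of safety n = P_cr / P = 5.4062 / 3.00 = 1.80

n ≈ 1.80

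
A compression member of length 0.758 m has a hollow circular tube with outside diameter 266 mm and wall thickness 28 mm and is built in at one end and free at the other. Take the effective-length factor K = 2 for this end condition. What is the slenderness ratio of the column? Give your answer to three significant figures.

Inner diameter d_i = 266 − 2×28 = 210.0 mm
I = π(d_o⁴ − d_i⁴)/64 = π(266⁴ − 210.0⁴)/64 = 1.503×10^8 mm⁴
A = 2.094×10^4 mm²;  r_min = √(I/A) = √(1.503×10^8/2.094×10^4) = 84.73 mm
L_e = K·L = 2 × 0.758 m = 1.516 m = 1516.0 mm
λ = L_e / r_min = 1516.0 / 84.73 = 17.9

λ ≈ 17.9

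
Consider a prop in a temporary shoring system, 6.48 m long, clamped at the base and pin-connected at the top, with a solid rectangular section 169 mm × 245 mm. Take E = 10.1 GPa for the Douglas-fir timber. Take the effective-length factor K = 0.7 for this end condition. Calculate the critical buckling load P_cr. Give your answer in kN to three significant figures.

P_cr ≈ 477 kN

Buckling occurs about the weak axis: I_min = h·b³/12 with b = 169 mm (the shorter side).
I_min = 245×169³/12 = 9.855×10^7 mm⁴
I = 9.855×10^7 mm⁴ = 9.855×10^-5 m⁴
Effective length L_e = K·L = 0.7 × 6.48 = 4.536 m
P_cr = π²EI / L_e² = π² × 10.1×10⁹ × 9.855×10^-5 / 4.536² = 4.774×10^5 N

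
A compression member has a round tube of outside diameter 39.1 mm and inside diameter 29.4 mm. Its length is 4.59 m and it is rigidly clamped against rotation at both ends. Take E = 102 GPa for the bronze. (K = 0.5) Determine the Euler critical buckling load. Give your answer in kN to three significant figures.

P_cr ≈ 14.9 kN

d_o = 39.1 mm, d_i = 29.4 mm
I = π(d_o⁴ − d_i⁴)/64 = π(39.1⁴ − 29.40⁴)/64 = 7.806×10^4 mm⁴
I = 7.806×10^4 mm⁴ = 7.806×10^-8 m⁴
Effective length L_e = K·L = 0.5 × 4.59 = 2.295 m
P_cr = π²EI / L_e² = π² × 102×10⁹ × 7.806×10^-8 / 2.295² = 1.492×10^4 N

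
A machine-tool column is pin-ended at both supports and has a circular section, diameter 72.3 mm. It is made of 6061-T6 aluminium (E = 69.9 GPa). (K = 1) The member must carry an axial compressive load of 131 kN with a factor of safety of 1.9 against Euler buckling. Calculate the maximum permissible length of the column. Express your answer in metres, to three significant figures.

L_max ≈ 1.93 m

I = πd⁴/64 = π×72.3⁴/64 = 1.341×10^6 mm⁴
I = 1.341×10^-6 m⁴
Required critical load P_cr = n·P = 1.9 × 131 = 248.9 kN = 2.489×10^5 N
From P_cr = π²EI/(K·L)²:  L = (1/K)·√(π²EI/P_cr) = (1/1)·√(π²×6.99×10^10×1.341×10^-6/2.489×10^5)
L = 1.93 m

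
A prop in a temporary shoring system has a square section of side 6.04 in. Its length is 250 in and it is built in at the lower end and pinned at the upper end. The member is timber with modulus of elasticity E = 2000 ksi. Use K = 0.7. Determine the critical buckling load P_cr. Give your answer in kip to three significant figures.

I = a⁴/12 = 6.04⁴/12 = 110.9 in⁴
Effective length L_e = K·L = 0.7 × 250 = 175.0 in
P_cr = π²EI / L_e² = π² × 2000×10³ × 110.9 / 175.0² = 7.149×10^4 lb

P_cr ≈ 71.5 kip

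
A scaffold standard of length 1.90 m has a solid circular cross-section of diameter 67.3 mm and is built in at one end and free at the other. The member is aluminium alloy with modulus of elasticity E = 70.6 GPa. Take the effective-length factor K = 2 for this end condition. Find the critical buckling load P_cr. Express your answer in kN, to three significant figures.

I = πd⁴/64 = π×67.3⁴/64 = 1.007×10^6 mm⁴
I = 1.007×10^6 mm⁴ = 1.007×10^-6 m⁴
Effective length L_e = K·L = 2 × 1.90 = 3.800 m
P_cr = π²EI / L_e² = π² × 70.6×10⁹ × 1.007×10^-6 / 3.800² = 4.859×10^4 N

P_cr ≈ 48.6 kN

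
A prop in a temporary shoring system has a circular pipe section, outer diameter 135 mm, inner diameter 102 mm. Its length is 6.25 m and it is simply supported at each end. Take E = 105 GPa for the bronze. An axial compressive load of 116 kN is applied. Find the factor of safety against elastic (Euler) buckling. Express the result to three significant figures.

d_o = 135 mm, d_i = 102 mm
I = π(d_o⁴ − d_i⁴)/64 = π(135⁴ − 102.0⁴)/64 = 1.099×10^7 mm⁴
I = 1.099×10^7 mm⁴ = 1.099×10^-5 m⁴
Effective length L_e = K·L = 1 × 6.25 = 6.250 m
P_cr = π²EI / L_e² = π² × 105×10⁹ × 1.099×10^-5 / 6.250² = 2.916×10^5 N
Factor of safety n = P_cr / P = 291.59 / 116 = 2.51

n ≈ 2.51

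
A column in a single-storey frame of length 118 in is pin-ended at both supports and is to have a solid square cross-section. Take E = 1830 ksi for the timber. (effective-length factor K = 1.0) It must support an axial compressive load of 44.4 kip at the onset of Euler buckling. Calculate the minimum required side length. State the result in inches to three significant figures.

L_e = K·L = 1 × 118 = 118.0 in
Required I = P_cr·L_e²/(π²E) = 4.440×10^4 × 118.0² / (π² × 1.83×10^6) = 34.23 in⁴
Solid square: I = a⁴/12  ⇒  a = (12I)^(1/4) = (12×34.23)^(1/4) = 4.50 in

a ≈ 4.50 in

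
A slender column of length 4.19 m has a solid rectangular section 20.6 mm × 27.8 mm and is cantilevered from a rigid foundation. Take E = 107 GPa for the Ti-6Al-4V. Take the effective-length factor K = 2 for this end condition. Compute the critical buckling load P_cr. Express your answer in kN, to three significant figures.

P_cr ≈ 0.305 kN

Buckling occurs about the weak axis: I_min = h·b³/12 with b = 20.6 mm (the shorter side).
I_min = 27.8×20.6³/12 = 2.025×10^4 mm⁴
I = 2.025×10^4 mm⁴ = 2.025×10^-8 m⁴
Effective length L_e = K·L = 2 × 4.19 = 8.380 m
P_cr = π²EI / L_e² = π² × 107×10⁹ × 2.025×10^-8 / 8.380² = 304.6 N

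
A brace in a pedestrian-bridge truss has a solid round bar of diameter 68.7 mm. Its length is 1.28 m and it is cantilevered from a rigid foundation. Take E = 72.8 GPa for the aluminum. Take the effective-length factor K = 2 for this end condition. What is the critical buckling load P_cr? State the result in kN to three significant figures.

I = πd⁴/64 = π×68.7⁴/64 = 1.093×10^6 mm⁴
I = 1.093×10^6 mm⁴ = 1.093×10^-6 m⁴
Effective length L_e = K·L = 2 × 1.28 = 2.560 m
P_cr = π²EI / L_e² = π² × 72.8×10⁹ × 1.093×10^-6 / 2.560² = 1.199×10^5 N

P_cr ≈ 120 kN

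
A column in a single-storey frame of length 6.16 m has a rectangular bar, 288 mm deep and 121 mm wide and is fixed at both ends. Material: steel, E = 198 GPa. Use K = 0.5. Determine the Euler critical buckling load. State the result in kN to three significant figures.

Buckling occurs about the weak axis: I_min = h·b³/12 with b = 121 mm (the shorter side).
I_min = 288×121³/12 = 4.252×10^7 mm⁴
I = 4.252×10^7 mm⁴ = 4.252×10^-5 m⁴
Effective length L_e = K·L = 0.5 × 6.16 = 3.080 m
P_cr = π²EI / L_e² = π² × 198×10⁹ × 4.252×10^-5 / 3.080² = 8.759×10^6 N

P_cr ≈ 8760 kN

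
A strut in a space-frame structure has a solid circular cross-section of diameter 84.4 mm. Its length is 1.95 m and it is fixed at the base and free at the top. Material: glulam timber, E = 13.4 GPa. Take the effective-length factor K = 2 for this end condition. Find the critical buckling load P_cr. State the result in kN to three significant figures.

P_cr ≈ 21.7 kN

I = πd⁴/64 = π×84.4⁴/64 = 2.491×10^6 mm⁴
I = 2.491×10^6 mm⁴ = 2.491×10^-6 m⁴
Effective length L_e = K·L = 2 × 1.95 = 3.900 m
P_cr = π²EI / L_e² = π² × 13.4×10⁹ × 2.491×10^-6 / 3.900² = 2.166×10^4 N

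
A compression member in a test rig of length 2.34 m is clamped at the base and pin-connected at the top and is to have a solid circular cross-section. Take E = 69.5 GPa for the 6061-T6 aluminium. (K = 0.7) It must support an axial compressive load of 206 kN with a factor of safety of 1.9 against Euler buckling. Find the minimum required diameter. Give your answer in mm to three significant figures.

Required P_cr = n·P = 1.9 × 206 = 391.4 kN
L_e = K·L = 0.7 × 2.34 = 1.638 m
Required I = P_cr·L_e²/(π²E) = 3.914×10^5 × 1.638² / (π² × 6.95×10^10) = 1.531×10^-6 m⁴
I_req = 1.531×10^6 mm⁴
Solid circle: I = πd⁴/64  ⇒  d = (64I/π)^(1/4) = (64×1.531×10^6/π)^(1/4) = 74.7 mm

d ≈ 74.7 mm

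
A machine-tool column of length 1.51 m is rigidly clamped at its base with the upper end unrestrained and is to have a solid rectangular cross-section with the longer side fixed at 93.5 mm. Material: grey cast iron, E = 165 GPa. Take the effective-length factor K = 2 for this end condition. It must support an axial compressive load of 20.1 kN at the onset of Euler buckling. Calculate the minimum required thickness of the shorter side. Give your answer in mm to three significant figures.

b ≈ 24.4 mm

L_e = K·L = 2 × 1.51 = 3.020 m
Required I = P_cr·L_e²/(π²E) = 2.010×10^4 × 3.020² / (π² × 1.65×10^11) = 1.126×10^-7 m⁴
I_req = 1.126×10^5 mm⁴
Rectangle, weak axis: I_min = h·b³/12 with h = 93.5 mm fixed  ⇒  b = (12I/h)^(1/3) = 24.4 mm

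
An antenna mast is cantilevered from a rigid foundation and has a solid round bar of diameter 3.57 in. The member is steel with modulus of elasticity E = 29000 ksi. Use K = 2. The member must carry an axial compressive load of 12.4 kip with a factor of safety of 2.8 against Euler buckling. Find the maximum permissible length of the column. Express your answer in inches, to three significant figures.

I = πd⁴/64 = π×3.57⁴/64 = 7.973 in⁴
Required critical load P_cr = n·P = 2.8 × 12.4 = 34.72 kip = 3.472×10^4 lb
From P_cr = π²EI/(K·L)²:  L = (1/K)·√(π²EI/P_cr) = (1/2)·√(π²×2.90×10^7×7.973/3.472×10^4)
L = 128 in

L_max ≈ 128 in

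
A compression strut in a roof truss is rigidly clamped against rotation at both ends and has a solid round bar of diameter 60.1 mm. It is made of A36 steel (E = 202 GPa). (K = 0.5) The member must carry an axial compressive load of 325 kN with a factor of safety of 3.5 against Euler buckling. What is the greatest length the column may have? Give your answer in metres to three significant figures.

I = πd⁴/64 = π×60.1⁴/64 = 6.404×10^5 mm⁴
I = 6.404×10^-7 m⁴
Required critical load P_cr = n·P = 3.5 × 325 = 1138 kN = 1.137×10^6 N
From P_cr = π²EI/(K·L)²:  L = (1/K)·√(π²EI/P_cr) = (1/0.5)·√(π²×2.02×10^11×6.404×10^-7/1.137×10^6)
L = 2.12 m

L_max ≈ 2.12 m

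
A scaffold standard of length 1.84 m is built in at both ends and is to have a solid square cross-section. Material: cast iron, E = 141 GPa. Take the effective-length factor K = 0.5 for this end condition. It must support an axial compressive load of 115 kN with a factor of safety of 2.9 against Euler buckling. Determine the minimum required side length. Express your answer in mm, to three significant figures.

Required P_cr = n·P = 2.9 × 115 = 333.5 kN
L_e = K·L = 0.5 × 1.84 = 0.9200 m
Required I = P_cr·L_e²/(π²E) = 3.335×10^5 × 0.9200² / (π² × 1.41×10^11) = 2.028×10^-7 m⁴
I_req = 2.028×10^5 mm⁴
Solid square: I = a⁴/12  ⇒  a = (12I)^(1/4) = (12×2.028×10^5)^(1/4) = 39.5 mm

a ≈ 39.5 mm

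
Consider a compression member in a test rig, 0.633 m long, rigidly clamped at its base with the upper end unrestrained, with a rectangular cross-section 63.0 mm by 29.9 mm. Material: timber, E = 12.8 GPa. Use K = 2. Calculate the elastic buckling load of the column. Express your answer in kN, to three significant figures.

Buckling occurs about the weak axis: I_min = h·b³/12 with b = 29.9 mm (the shorter side).
I_min = 63.0×29.9³/12 = 1.403×10^5 mm⁴
I = 1.403×10^5 mm⁴ = 1.403×10^-7 m⁴
Effective length L_e = K·L = 2 × 0.633 = 1.266 m
P_cr = π²EI / L_e² = π² × 12.8×10⁹ × 1.403×10^-7 / 1.266² = 1.106×10^4 N

P_cr ≈ 11.1 kN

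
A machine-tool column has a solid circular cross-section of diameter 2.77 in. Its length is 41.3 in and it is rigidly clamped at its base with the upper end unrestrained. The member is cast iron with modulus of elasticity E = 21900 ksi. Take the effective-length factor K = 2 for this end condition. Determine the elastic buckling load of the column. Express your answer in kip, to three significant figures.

I = πd⁴/64 = π×2.77⁴/64 = 2.890 in⁴
Effective length L_e = K·L = 2 × 41.3 = 82.60 in
P_cr = π²EI / L_e² = π² × 21900×10³ × 2.890 / 82.60² = 9.155×10^4 lb

P_cr ≈ 91.6 kip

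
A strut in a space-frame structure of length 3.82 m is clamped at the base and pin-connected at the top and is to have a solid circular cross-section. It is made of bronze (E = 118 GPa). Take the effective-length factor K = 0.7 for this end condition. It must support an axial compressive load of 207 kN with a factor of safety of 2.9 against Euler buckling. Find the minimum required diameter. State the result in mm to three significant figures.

Required P_cr = n·P = 2.9 × 207 = 600.3 kN
L_e = K·L = 0.7 × 3.82 = 2.674 m
Required I = P_cr·L_e²/(π²E) = 6.003×10^5 × 2.674² / (π² × 1.18×10^11) = 3.686×10^-6 m⁴
I_req = 3.686×10^6 mm⁴
Solid circle: I = πd⁴/64  ⇒  d = (64I/π)^(1/4) = (64×3.686×10^6/π)^(1/4) = 93.1 mm

d ≈ 93.1 mm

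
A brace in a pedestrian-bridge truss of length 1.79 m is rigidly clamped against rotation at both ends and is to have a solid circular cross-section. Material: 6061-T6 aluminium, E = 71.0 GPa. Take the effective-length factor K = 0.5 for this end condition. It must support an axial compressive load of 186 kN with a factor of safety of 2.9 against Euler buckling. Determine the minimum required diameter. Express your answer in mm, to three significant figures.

Required P_cr = n·P = 2.9 × 186 = 539.4 kN
L_e = K·L = 0.5 × 1.79 = 0.8950 m
Required I = P_cr·L_e²/(π²E) = 5.394×10^5 × 0.8950² / (π² × 7.10×10^10) = 6.166×10^-7 m⁴
I_req = 6.166×10^5 mm⁴
Solid circle: I = πd⁴/64  ⇒  d = (64I/π)^(1/4) = (64×6.166×10^5/π)^(1/4) = 59.5 mm

d ≈ 59.5 mm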